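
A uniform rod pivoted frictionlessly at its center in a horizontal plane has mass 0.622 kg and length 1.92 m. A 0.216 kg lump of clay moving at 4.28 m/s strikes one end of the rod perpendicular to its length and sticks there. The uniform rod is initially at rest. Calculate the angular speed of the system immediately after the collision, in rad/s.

The axle reaction passes through the pivot and exerts no torque about it; angular momentum about the pivot is conserved through the impact.
I_p = (1/12)(0.622)(1.92)² = 0.1911 kg·m². Taking the sense of the lump of clay's angular momentum as positive, L_{lump} = m v R = (0.216)(4.28)(1.92/2) = 0.8875 kg·m²/s.
L_i = 0 + 0.8875 = 0.8875 kg·m²/s.
After sticking, I_f = I_p + m R² = 0.1911 + (0.216)(1.92/2)² = 0.3901 kg·m².
ω_f = L_i / I_f = 0.8875 / 0.3901 = 2.275 rad/s.

|ω_f| ≈ 2.27 rad/s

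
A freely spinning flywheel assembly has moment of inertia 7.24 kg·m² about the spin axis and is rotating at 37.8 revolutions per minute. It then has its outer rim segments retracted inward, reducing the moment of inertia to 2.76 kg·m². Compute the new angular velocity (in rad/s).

With no external torque about the axis, L is conserved: I₁ω₁ = I₂ω₂.
ω₂ = I₁ω₁ / I₂ = (7.240)(37.8 rpm) / (2.760) = 99.16 rpm = 10.38 rad/s.

ω₂ ≈ 10.4 rad/s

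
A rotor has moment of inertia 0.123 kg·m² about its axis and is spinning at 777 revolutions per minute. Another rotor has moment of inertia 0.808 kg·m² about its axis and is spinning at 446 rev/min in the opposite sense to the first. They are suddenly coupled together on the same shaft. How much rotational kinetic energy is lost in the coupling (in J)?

ΔKE lost ≈ 875 J

The coupling torques are internal; angular momentum about the shared axis is conserved.
Taking A's sense as positive: L = (0.1230)(777) − (0.8080)(446) = -264.8 kg·m²·rpm.
Combined I = 0.1230 + 0.8080 = 0.9310 kg·m².
ω_f = L / I = -264.8 / 0.9310 = -284.4 rpm.
KE_i = ½ΣIω² = 1288 J; KE_f = ½(0.9310)(29.78)² = 413.0 J.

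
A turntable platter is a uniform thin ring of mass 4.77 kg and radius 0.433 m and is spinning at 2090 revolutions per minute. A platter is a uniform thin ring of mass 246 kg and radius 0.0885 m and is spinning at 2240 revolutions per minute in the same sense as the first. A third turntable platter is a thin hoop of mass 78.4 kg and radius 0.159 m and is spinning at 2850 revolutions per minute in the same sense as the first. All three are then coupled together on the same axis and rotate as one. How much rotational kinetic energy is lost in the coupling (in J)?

No external torque acts about the common axis, so total angular momentum is conserved.
Moments of inertia: I_A = (4.77)(0.433)² = 0.8943 kg·m²; I_B = (246)(0.0885)² = 1.927 kg·m²; I_C = (78.4)(0.159)² = 1.982 kg·m².
Taking A's sense as positive: L = (0.8943)(2090) + (1.927)(2240) + (1.982)(2850) = 11830 kg·m²·rpm.
Combined I = 0.8943 + 1.927 + 1.982 = 4.803 kg·m².
ω_f = L / I = 11830 / 4.803 = 2464 rpm.
KE_i = ½ΣIω² = 1.627e+05 J; KE_f = ½(4.803)(258.0)² = 1.599e+05 J.

ΔKE lost ≈ 2840 J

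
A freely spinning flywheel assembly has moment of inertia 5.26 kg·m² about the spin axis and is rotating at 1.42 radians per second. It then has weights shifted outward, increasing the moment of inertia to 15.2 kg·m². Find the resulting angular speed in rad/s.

ω₂ ≈ 0.491 rad/s

Angular momentum about the spin axis is conserved since the torque about it is zero.
ω₂ = I₁ω₁ / I₂ = (5.260)(1.42 rad/s) / (15.20) = 0.4914 rad/s.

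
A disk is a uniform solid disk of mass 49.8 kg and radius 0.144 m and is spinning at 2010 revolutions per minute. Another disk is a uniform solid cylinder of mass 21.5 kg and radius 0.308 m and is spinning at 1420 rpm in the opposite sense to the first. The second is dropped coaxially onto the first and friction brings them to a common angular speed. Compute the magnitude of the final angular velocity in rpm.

No external torque acts about the common axis, so total angular momentum is conserved.
Moments of inertia: I_A = ½(49.8)(0.144)² = 0.5163 kg·m²; I_B = ½(21.5)(0.308)² = 1.020 kg·m².
Taking A's sense as positive: L = (0.5163)(2010) − (1.020)(1420) = -410.3 kg·m²·rpm.
Combined I = 0.5163 + 1.020 = 1.536 kg·m².
ω_f = L / I = -410.3 / 1.536 = -267.1 rpm.

|ω_f| ≈ 267 rpm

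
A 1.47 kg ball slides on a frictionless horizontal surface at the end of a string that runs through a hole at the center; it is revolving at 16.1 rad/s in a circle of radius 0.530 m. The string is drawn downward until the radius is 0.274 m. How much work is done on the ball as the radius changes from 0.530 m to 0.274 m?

W ≈ 147 J

No torque about the axis ⇒ m r₁² ω₁ = m r₂² ω₂.
ω₂ = ω₁ (r₁/r₂)² = (16.1)(0.530/0.274)² = 60.24 rad/s.
W = ΔKE = ½m(v₂² − v₁²) = 146.7 J.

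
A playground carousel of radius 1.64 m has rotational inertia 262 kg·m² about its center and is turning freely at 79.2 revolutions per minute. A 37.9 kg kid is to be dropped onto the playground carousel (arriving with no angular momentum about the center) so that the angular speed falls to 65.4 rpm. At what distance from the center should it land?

The added mass arrives with no angular momentum about the center, and any external torque about the center is negligible, so the system's angular momentum is conserved.
I_p ω_i = (I_p + m r²) ω_f ⇒ m r² = I_p(ω_i/ω_f − 1) = 262.0(79.2/65.4 − 1) = 55.28 kg·m².
r = √(55.28/37.9) = 1.208 m.

r ≈ 1.21 m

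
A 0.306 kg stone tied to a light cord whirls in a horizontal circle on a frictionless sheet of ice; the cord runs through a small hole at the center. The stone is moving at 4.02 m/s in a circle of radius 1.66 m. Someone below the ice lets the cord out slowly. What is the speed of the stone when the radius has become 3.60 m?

Central (radial) force ⇒ zero torque about the center ⇒ m v r is constant.
v₂ = v₁ r₁ / r₂ = (4.02)(1.66) / (3.60) = 1.854 m/s.

v₂ ≈ 1.85 m/s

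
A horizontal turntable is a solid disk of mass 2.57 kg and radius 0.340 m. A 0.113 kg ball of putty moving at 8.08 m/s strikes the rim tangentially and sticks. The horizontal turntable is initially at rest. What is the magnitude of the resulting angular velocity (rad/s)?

|ω_f| ≈ 1.92 rad/s

The axle reaction passes through the axle and exerts no torque about it; angular momentum about the axle is conserved through the impact.
I_p = ½(2.57)(0.340)² = 0.1485 kg·m². Taking the sense of the ball of putty's angular momentum as positive, L_{ball} = m v R = (0.113)(8.08)(0.340) = 0.3104 kg·m²/s.
L_i = 0 + 0.3104 = 0.3104 kg·m²/s.
After sticking, I_f = I_p + m R² = 0.1485 + (0.113)(0.340)² = 0.1616 kg·m².
ω_f = L_i / I_f = 0.3104 / 0.1616 = 1.921 rad/s.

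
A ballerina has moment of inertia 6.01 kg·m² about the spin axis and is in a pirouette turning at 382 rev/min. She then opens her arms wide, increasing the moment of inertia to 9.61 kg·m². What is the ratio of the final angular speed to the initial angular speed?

Angular momentum about the spin axis is conserved since the torque about it is zero.
ω₂/ω₁ = I₁/I₂ = 6.010 / 9.610 = 0.6254.

ω₂/ω₁ ≈ 0.625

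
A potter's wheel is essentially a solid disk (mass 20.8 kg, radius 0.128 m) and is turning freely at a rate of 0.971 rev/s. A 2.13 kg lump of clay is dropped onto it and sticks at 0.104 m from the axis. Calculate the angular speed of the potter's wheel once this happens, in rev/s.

ω_f ≈ 0.855 rev/s

No external torque acts about the axis; L_before = L_after.
I_p = ½(20.8)(0.128)² = 0.1704 kg·m².
Added inertia Σmr² = (2.13)(0.104)² = 0.02304 kg·m²; I_f = 0.1704 + 0.02304 = 0.1934 kg·m².
ω_f = I_p ω_i / I_f = (0.1704)(0.971) / 0.1934 = 0.8554 rev/s.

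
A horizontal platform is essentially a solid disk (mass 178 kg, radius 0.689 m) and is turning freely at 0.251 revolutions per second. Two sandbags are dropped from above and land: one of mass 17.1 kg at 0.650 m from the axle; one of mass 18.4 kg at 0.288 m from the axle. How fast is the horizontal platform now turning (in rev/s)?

The added mass arrives with no angular momentum about the axle, and any external torque about the axle is negligible, so the system's angular momentum is conserved.
I_p = ½(178)(0.689)² = 42.25 kg·m².
Added inertia Σmr² = (17.1)(0.650)² + (18.4)(0.288)² = 8.751 kg·m²; I_f = 42.25 + 8.751 = 51.00 kg·m².
ω_f = I_p ω_i / I_f = (42.25)(0.251) / 51.00 = 0.2079 rev/s.

ω_f ≈ 0.208 rev/s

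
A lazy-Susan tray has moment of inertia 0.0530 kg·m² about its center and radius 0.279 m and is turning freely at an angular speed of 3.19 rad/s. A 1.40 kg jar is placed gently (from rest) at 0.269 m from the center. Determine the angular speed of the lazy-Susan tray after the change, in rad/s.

The added mass arrives with no angular momentum about the center, and any external torque about the center is negligible, so the system's angular momentum is conserved.
Added inertia Σmr² = (1.40)(0.269)² = 0.1013 kg·m²; I_f = 0.05300 + 0.1013 = 0.1543 kg·m².
ω_f = I_p ω_i / I_f = (0.05300)(3.19) / 0.1543 = 1.096 rad/s.

ω_f ≈ 1.10 rad/s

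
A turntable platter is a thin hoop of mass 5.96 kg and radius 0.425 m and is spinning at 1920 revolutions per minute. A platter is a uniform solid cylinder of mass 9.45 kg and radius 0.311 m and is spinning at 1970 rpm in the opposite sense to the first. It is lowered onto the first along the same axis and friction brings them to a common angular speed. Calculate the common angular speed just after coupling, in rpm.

No external torque acts about the common axis, so total angular momentum is conserved.
Moments of inertia: I_A = (5.96)(0.425)² = 1.077 kg·m²; I_B = ½(9.45)(0.311)² = 0.4570 kg·m².
Taking A's sense as positive: L = (1.077)(1920) − (0.4570)(1970) = 1167 kg·m²·rpm.
Combined I = 1.077 + 0.4570 = 1.534 kg·m².
ω_f = L / I = 1167 / 1.534 = 760.7 rpm.

|ω_f| ≈ 761 rpm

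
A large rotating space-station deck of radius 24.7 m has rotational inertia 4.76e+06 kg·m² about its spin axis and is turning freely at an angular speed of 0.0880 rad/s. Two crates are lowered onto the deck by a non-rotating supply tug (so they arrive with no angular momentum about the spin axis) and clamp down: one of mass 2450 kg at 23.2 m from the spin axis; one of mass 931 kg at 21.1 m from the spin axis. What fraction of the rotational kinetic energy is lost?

The added mass arrives with no angular momentum about the spin axis, and any external torque about the spin axis is negligible, so the system's angular momentum is conserved.
Added inertia Σmr² = (2450)(23.2)² + (931)(21.1)² = 1.733e+06 kg·m²; I_f = 4.760e+06 + 1.733e+06 = 6.493e+06 kg·m².
ω_f = I_p ω_i / I_f = (4.760e+06)(0.0880) / 6.493e+06 = 0.06451 rad/s.
KE_i = ½(4.760e+06)(0.08800 rad/s)² = 18430 J; KE_f = ½(6.493e+06)(0.06451)² = 13510 J.
Fraction lost = 0.2669.

fraction ≈ 0.267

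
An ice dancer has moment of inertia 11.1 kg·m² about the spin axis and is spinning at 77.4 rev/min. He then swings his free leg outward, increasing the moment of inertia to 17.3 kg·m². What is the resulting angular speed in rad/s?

With no external torque about the axis, L is conserved: I₁ω₁ = I₂ω₂.
ω₂ = I₁ω₁ / I₂ = (11.10)(77.4 rpm) / (17.30) = 49.66 rpm = 5.201 rad/s.

ω₂ ≈ 5.20 rad/s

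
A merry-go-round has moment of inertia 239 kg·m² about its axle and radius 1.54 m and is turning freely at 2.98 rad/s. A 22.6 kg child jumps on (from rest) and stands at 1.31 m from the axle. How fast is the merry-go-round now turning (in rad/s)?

No external torque acts about the axle; L_before = L_after.
Added inertia Σmr² = (22.6)(1.31)² = 38.78 kg·m²; I_f = 239.0 + 38.78 = 277.8 kg·m².
ω_f = I_p ω_i / I_f = (239.0)(2.98) / 277.8 = 2.564 rad/s.

ω_f ≈ 2.56 rad/s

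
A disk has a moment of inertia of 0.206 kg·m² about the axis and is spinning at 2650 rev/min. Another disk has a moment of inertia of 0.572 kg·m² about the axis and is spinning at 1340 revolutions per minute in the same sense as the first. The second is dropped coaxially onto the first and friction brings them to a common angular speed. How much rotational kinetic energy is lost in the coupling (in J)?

No external torque acts about the common axis, so total angular momentum is conserved.
Taking A's sense as positive: L = (0.2060)(2650) + (0.5720)(1340) = 1312 kg·m²·rpm.
Combined I = 0.2060 + 0.5720 = 0.7780 kg·m².
ω_f = L / I = 1312 / 0.7780 = 1687 rpm.
KE_i = ½ΣIω² = 13560 J; KE_f = ½(0.7780)(176.6)² = 12140 J.

ΔKE lost ≈ 1430 J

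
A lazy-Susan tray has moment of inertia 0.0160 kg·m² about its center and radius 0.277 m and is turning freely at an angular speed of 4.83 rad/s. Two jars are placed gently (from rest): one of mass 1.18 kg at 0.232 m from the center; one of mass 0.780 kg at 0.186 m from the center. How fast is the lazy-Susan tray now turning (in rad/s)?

No external torque acts about the center; L_before = L_after.
Added inertia Σmr² = (1.18)(0.232)² + (0.780)(0.186)² = 0.09050 kg·m²; I_f = 0.01600 + 0.09050 = 0.1065 kg·m².
ω_f = I_p ω_i / I_f = (0.01600)(4.83) / 0.1065 = 0.7257 rad/s.

ω_f ≈ 0.726 rad/s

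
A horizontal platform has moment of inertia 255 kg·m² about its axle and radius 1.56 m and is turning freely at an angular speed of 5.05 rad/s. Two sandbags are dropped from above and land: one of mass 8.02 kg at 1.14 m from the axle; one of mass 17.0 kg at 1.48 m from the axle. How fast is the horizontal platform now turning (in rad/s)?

The added mass arrives with no angular momentum about the axle, and any external torque about the axle is negligible, so the system's angular momentum is conserved.
Added inertia Σmr² = (8.02)(1.14)² + (17.0)(1.48)² = 47.66 kg·m²; I_f = 255.0 + 47.66 = 302.7 kg·m².
ω_f = I_p ω_i / I_f = (255.0)(5.05) / 302.7 = 4.255 rad/s.

ω_f ≈ 4.25 rad/s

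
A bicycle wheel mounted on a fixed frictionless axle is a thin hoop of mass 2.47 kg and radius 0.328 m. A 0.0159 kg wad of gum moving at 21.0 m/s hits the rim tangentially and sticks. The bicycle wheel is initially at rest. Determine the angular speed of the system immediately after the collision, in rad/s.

About the axle the impulsive forces during the collision are internal, so angular momentum about that axis is conserved.
I_p = (2.47)(0.328)² = 0.2657 kg·m². Taking the sense of the wad of gum's angular momentum as positive, L_{wad} = m v R = (0.0159)(21.0)(0.328) = 0.1095 kg·m²/s.
L_i = 0 + 0.1095 = 0.1095 kg·m²/s.
After sticking, I_f = I_p + m R² = 0.2657 + (0.0159)(0.328)² = 0.2674 kg·m².
ω_f = L_i / I_f = 0.1095 / 0.2674 = 0.4095 rad/s.

|ω_f| ≈ 0.410 rad/s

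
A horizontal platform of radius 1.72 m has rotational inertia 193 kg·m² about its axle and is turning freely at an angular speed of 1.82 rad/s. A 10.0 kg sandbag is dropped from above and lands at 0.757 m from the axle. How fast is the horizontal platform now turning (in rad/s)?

ω_f ≈ 1.77 rad/s

The added mass arrives with no angular momentum about the axle, and any external torque about the axle is negligible, so the system's angular momentum is conserved.
Added inertia Σmr² = (10.0)(0.757)² = 5.730 kg·m²; I_f = 193.0 + 5.730 = 198.7 kg·m².
ω_f = I_p ω_i / I_f = (193.0)(1.82) / 198.7 = 1.768 rad/s.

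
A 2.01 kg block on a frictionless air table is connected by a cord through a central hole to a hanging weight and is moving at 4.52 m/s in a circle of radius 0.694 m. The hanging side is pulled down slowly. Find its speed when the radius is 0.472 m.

Central (radial) force ⇒ zero torque about the center ⇒ m v r is constant.
v₂ = v₁ r₁ / r₂ = (4.52)(0.694) / (0.472) = 6.646 m/s.

v₂ ≈ 6.65 m/s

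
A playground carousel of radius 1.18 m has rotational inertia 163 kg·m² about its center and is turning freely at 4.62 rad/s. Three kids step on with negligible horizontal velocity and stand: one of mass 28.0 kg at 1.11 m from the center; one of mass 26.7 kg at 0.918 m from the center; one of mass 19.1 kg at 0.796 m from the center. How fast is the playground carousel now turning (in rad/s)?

ω_f ≈ 3.24 rad/s

The added mass arrives with no angular momentum about the center, and any external torque about the center is negligible, so the system's angular momentum is conserved.
Added inertia Σmr² = (28.0)(1.11)² + (26.7)(0.918)² + (19.1)(0.796)² = 69.10 kg·m²; I_f = 163.0 + 69.10 = 232.1 kg·m².
ω_f = I_p ω_i / I_f = (163.0)(4.62) / 232.1 = 3.245 rad/s.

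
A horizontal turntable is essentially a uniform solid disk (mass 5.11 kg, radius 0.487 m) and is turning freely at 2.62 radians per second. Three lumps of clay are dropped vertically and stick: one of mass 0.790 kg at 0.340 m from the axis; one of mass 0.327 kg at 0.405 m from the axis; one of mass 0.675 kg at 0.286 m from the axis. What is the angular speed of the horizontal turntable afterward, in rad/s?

ω_f ≈ 1.97 rad/s

The added mass arrives with no angular momentum about the axis, and any external torque about the axis is negligible, so the system's angular momentum is conserved.
I_p = ½(5.11)(0.487)² = 0.6060 kg·m².
Added inertia Σmr² = (0.790)(0.340)² + (0.327)(0.405)² + (0.675)(0.286)² = 0.2002 kg·m²; I_f = 0.6060 + 0.2002 = 0.8061 kg·m².
ω_f = I_p ω_i / I_f = (0.6060)(2.62) / 0.8061 = 1.969 rad/s.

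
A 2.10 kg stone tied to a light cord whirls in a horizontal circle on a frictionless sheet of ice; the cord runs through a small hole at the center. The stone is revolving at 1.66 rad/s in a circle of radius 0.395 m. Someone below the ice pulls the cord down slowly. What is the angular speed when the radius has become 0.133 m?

No torque about the axis ⇒ m r₁² ω₁ = m r₂² ω₂.
ω₂ = ω₁ (r₁/r₂)² = (1.66)(0.395/0.133)² = 14.64 rad/s.

ω₂ ≈ 14.6 rad/s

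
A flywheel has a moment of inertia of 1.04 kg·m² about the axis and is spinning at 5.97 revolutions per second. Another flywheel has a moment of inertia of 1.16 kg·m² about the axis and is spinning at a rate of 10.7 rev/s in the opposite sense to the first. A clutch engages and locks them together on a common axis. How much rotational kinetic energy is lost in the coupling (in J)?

No external torque acts about the common axis, so total angular momentum is conserved.
Taking A's sense as positive: L = (1.040)(5.97) − (1.160)(10.7) = -6.203 kg·m²·rev/s.
Combined I = 1.040 + 1.160 = 2.200 kg·m².
ω_f = L / I = -6.203 / 2.200 = -2.820 rev/s.
KE_i = ½ΣIω² = 3353 J; KE_f = ½(2.200)(17.72)² = 345.3 J.

ΔKE lost ≈ 3010 J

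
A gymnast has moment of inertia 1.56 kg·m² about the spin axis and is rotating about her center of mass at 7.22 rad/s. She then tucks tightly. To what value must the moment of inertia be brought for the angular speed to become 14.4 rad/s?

With no external torque about the axis, L is conserved: I₁ω₁ = I₂ω₂.
I₂ = I₁ω₁ / ω₂ = (1.56)(7.22) / (14.4) = 0.7822 kg·m².

I₂ ≈ 0.782 kg·m²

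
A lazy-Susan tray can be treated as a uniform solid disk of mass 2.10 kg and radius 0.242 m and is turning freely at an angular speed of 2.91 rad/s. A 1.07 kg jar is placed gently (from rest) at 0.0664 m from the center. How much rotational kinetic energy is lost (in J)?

energy lost ≈ 0.0186 J

The added mass arrives with no angular momentum about the center, and any external torque about the center is negligible, so the system's angular momentum is conserved.
I_p = ½(2.10)(0.242)² = 0.06149 kg·m².
Added inertia Σmr² = (1.07)(0.0664)² = 0.004718 kg·m²; I_f = 0.06149 + 0.004718 = 0.06621 kg·m².
ω_f = I_p ω_i / I_f = (0.06149)(2.91) / 0.06621 = 2.703 rad/s.
KE_i = ½(0.06149)(2.910 rad/s)² = 0.2604 J; KE_f = ½(0.06621)(2.703)² = 0.2418 J.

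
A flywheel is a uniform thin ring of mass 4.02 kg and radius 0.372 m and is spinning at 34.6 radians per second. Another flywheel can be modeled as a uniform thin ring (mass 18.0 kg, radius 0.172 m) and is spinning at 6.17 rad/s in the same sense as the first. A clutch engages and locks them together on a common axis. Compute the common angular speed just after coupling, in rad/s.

|ω_f| ≈ 20.7 rad/s

No external torque acts about the common axis, so total angular momentum is conserved.
Moments of inertia: I_A = (4.02)(0.372)² = 0.5563 kg·m²; I_B = (18.0)(0.172)² = 0.5325 kg·m².
Taking A's sense as positive: L = (0.5563)(34.6) + (0.5325)(6.17) = 22.53 kg·m²·rad/s.
Combined I = 0.5563 + 0.5325 = 1.089 kg·m².
ω_f = L / I = 22.53 / 1.089 = 20.70 rad/s.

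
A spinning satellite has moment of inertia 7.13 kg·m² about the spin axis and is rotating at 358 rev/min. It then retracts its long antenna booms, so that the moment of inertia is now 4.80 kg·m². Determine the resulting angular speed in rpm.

With no external torque about the axis, L is conserved: I₁ω₁ = I₂ω₂.
ω₂ = I₁ω₁ / I₂ = (7.130)(358 rpm) / (4.800) = 531.8 rpm.

ω₂ ≈ 532 rpm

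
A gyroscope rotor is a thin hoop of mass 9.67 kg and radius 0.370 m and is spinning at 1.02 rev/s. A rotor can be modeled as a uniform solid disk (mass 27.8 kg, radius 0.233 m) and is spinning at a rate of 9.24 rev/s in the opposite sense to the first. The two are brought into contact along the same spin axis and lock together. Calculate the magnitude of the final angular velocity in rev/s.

No external torque acts about the common axis, so total angular momentum is conserved.
Moments of inertia: I_A = (9.67)(0.370)² = 1.324 kg·m²; I_B = ½(27.8)(0.233)² = 0.7546 kg·m².
Taking A's sense as positive: L = (1.324)(1.02) − (0.7546)(9.24) = -5.622 kg·m²·rev/s.
Combined I = 1.324 + 0.7546 = 2.078 kg·m².
ω_f = L / I = -5.622 / 2.078 = -2.705 rev/s.

|ω_f| ≈ 2.71 rev/s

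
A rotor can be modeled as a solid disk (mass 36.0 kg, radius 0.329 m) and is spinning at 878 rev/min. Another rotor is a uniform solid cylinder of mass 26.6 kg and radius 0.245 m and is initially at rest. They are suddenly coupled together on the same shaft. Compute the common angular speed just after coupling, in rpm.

No external torque acts about the common axis, so total angular momentum is conserved.
Moments of inertia: I_A = ½(36.0)(0.329)² = 1.948 kg·m²; I_B = ½(26.6)(0.245)² = 0.7983 kg·m².
Taking A's sense as positive: L = (1.948)(878) = 1711 kg·m²·rpm.
Combined I = 1.948 + 0.7983 = 2.747 kg·m².
ω_f = L / I = 1711 / 2.747 = 622.8 rpm.

|ω_f| ≈ 623 rpm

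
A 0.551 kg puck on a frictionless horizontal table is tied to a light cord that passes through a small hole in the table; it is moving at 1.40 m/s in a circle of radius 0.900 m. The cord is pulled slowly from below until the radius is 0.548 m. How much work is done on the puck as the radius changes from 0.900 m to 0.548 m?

Central (radial) force ⇒ zero torque about the center ⇒ m v r is constant.
v₂ = v₁ r₁ / r₂ = (1.40)(0.900) / (0.548) = 2.299 m/s.
W = ΔKE = ½m(v₂² − v₁²) = 0.9165 J.

W ≈ 0.916 J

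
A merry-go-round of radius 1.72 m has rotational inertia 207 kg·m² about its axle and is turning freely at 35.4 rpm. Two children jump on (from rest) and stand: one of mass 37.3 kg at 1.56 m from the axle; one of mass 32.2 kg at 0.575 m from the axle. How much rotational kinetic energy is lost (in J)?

No external torque acts about the axle; L_before = L_after.
Added inertia Σmr² = (37.3)(1.56)² + (32.2)(0.575)² = 101.4 kg·m²; I_f = 207.0 + 101.4 = 308.4 kg·m².
ω_f = I_p ω_i / I_f = (207.0)(35.4) / 308.4 = 23.76 rpm.
KE_i = ½(207.0)(3.707 rad/s)² = 1422 J; KE_f = ½(308.4)(2.488)² = 954.6 J.

energy lost ≈ 468 J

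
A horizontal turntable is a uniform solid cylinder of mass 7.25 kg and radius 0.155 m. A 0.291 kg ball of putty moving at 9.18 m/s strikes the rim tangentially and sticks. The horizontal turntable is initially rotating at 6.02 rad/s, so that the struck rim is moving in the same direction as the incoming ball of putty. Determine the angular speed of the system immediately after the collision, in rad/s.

The axle reaction passes through the axle and exerts no torque about it; angular momentum about the axle is conserved through the impact.
I_p = ½(7.25)(0.155)² = 0.08709 kg·m². Taking the sense of the ball of putty's angular momentum as positive, L_{ball} = m v R = (0.291)(9.18)(0.155) = 0.4141 kg·m²/s.
L_i = +I_p ω_p + m v R = +(0.08709)(6.02) + 0.4141 = 0.9383 kg·m²/s.
After sticking, I_f = I_p + m R² = 0.08709 + (0.291)(0.155)² = 0.09408 kg·m².
ω_f = L_i / I_f = 0.9383 / 0.09408 = 9.974 rad/s.

|ω_f| ≈ 9.97 rad/s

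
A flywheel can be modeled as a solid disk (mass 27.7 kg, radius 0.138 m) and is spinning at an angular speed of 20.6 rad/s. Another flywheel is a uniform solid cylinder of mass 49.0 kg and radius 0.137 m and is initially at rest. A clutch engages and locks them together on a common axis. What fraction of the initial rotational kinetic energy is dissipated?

No external torque acts about the common axis, so total angular momentum is conserved.
Moments of inertia: I_A = ½(27.7)(0.138)² = 0.2638 kg·m²; I_B = ½(49.0)(0.137)² = 0.4598 kg·m².
Taking A's sense as positive: L = (0.2638)(20.6) = 5.433 kg·m²·rad/s.
Combined I = 0.2638 + 0.4598 = 0.7236 kg·m².
ω_f = L / I = 5.433 / 0.7236 = 7.509 rad/s.
KE_i = ½ΣIω² = 55.96 J; KE_f = ½(0.7236)(7.509)² = 20.40 J.
Fraction dissipated = (KE_i − KE_f)/KE_i = 0.6355.

fraction ≈ 0.635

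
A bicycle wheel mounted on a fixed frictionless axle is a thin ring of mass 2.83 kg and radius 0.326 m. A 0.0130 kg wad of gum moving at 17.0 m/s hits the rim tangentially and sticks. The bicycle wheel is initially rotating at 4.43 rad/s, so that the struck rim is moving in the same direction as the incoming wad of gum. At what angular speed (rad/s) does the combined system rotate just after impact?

|ω_f| ≈ 4.65 rad/s

About the axle the impulsive forces during the collision are internal, so angular momentum about that axis is conserved.
I_p = (2.83)(0.326)² = 0.3008 kg·m². Taking the sense of the wad of gum's angular momentum as positive, L_{wad} = m v R = (0.0130)(17.0)(0.326) = 0.07205 kg·m²/s.
L_i = +I_p ω_p + m v R = +(0.3008)(4.43) + 0.07205 = 1.404 kg·m²/s.
After sticking, I_f = I_p + m R² = 0.3008 + (0.0130)(0.326)² = 0.3021 kg·m².
ω_f = L_i / I_f = 1.404 / 0.3021 = 4.648 rad/s.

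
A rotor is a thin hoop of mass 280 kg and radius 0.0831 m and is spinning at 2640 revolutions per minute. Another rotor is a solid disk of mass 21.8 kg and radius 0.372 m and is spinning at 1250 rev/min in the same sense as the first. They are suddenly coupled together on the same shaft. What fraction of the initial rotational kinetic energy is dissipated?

fraction ≈ 0.103

No external torque acts about the common axis, so total angular momentum is conserved.
Moments of inertia: I_A = (280)(0.0831)² = 1.934 kg·m²; I_B = ½(21.8)(0.372)² = 1.508 kg·m².
Taking A's sense as positive: L = (1.934)(2640) + (1.508)(1250) = 6990 kg·m²·rpm.
Combined I = 1.934 + 1.508 = 3.442 kg·m².
ω_f = L / I = 6990 / 3.442 = 2031 rpm.
KE_i = ½ΣIω² = 86810 J; KE_f = ½(3.442)(212.7)² = 77840 J.
Fraction dissipated = (KE_i − KE_f)/KE_i = 0.1034.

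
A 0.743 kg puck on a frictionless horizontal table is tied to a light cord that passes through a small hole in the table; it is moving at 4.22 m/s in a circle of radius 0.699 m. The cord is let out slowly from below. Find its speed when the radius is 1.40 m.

Central (radial) force ⇒ zero torque about the center ⇒ m v r is constant.
v₂ = v₁ r₁ / r₂ = (4.22)(0.699) / (1.40) = 2.107 m/s.

v₂ ≈ 2.11 m/s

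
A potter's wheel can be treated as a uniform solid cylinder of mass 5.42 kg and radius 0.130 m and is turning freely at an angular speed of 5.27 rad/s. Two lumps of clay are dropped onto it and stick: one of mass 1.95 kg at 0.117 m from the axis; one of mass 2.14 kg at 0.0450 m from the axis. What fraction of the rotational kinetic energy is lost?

fraction ≈ 0.404

No external torque acts about the axis; L_before = L_after.
I_p = ½(5.42)(0.130)² = 0.04580 kg·m².
Added inertia Σmr² = (1.95)(0.117)² + (2.14)(0.0450)² = 0.03103 kg·m²; I_f = 0.04580 + 0.03103 = 0.07683 kg·m².
ω_f = I_p ω_i / I_f = (0.04580)(5.27) / 0.07683 = 3.142 rad/s.
KE_i = ½(0.04580)(5.270 rad/s)² = 0.6360 J; KE_f = ½(0.07683)(3.142)² = 0.3791 J.
Fraction lost = 0.4039.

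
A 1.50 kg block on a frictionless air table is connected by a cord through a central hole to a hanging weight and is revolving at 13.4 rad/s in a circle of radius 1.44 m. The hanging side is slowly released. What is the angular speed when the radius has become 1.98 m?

ω₂ ≈ 7.09 rad/s

No torque about the axis ⇒ m r₁² ω₁ = m r₂² ω₂.
ω₂ = ω₁ (r₁/r₂)² = (13.4)(1.44/1.98)² = 7.088 rad/s.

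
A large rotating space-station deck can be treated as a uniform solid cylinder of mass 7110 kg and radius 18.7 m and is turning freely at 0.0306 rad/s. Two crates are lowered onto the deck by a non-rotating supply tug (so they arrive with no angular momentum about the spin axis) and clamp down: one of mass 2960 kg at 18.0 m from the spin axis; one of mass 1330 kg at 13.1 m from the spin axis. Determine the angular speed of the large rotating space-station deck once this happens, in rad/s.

The added mass arrives with no angular momentum about the spin axis, and any external torque about the spin axis is negligible, so the system's angular momentum is conserved.
I_p = ½(7110)(18.7)² = 1.243e+06 kg·m².
Added inertia Σmr² = (2960)(18.0)² + (1330)(13.1)² = 1.187e+06 kg·m²; I_f = 1.243e+06 + 1.187e+06 = 2.430e+06 kg·m².
ω_f = I_p ω_i / I_f = (1.243e+06)(0.0306) / 2.430e+06 = 0.01565 rad/s.

ω_f ≈ 0.0157 rad/s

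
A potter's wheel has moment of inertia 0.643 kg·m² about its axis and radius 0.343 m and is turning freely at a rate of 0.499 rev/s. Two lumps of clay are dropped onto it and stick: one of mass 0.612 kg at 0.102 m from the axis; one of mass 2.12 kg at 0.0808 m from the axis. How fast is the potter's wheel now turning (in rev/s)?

ω_f ≈ 0.484 rev/s

No external torque acts about the axis; L_before = L_after.
Added inertia Σmr² = (0.612)(0.102)² + (2.12)(0.0808)² = 0.02021 kg·m²; I_f = 0.6430 + 0.02021 = 0.6632 kg·m².
ω_f = I_p ω_i / I_f = (0.6430)(0.499) / 0.6632 = 0.4838 rev/s.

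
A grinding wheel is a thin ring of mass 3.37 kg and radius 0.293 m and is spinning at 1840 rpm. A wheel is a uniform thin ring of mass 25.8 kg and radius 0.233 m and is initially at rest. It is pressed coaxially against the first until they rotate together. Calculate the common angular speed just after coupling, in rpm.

|ω_f| ≈ 315 rpm

No external torque acts about the common axis, so total angular momentum is conserved.
Moments of inertia: I_A = (3.37)(0.293)² = 0.2893 kg·m²; I_B = (25.8)(0.233)² = 1.401 kg·m².
Taking A's sense as positive: L = (0.2893)(1840) = 532.3 kg·m²·rpm.
Combined I = 0.2893 + 1.401 = 1.690 kg·m².
ω_f = L / I = 532.3 / 1.690 = 315.0 rpm.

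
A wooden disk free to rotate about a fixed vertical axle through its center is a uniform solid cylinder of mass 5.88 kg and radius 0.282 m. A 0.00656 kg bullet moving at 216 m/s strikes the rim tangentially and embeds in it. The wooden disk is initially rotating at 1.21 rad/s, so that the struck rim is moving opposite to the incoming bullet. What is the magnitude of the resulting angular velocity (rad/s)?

The axle reaction passes through the axle and exerts no torque about it; angular momentum about the axle is conserved through the impact.
I_p = ½(5.88)(0.282)² = 0.2338 kg·m². Taking the sense of the bullet's angular momentum as positive, L_{bullet} = m v R = (0.00656)(216)(0.282) = 0.3996 kg·m²/s.
L_i = −I_p ω_p + m v R = −(0.2338)(1.21) + 0.3996 = 0.1167 kg·m²/s.
After sticking, I_f = I_p + m R² = 0.2338 + (0.00656)(0.282)² = 0.2343 kg·m².
ω_f = L_i / I_f = 0.1167 / 0.2343 = 0.4980 rad/s.

|ω_f| ≈ 0.498 rad/s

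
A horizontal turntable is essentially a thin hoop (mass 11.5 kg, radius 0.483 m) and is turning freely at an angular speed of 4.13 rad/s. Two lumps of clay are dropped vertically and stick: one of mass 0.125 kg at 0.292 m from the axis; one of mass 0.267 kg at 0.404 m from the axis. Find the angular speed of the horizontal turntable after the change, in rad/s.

ω_f ≈ 4.05 rad/s

No external torque acts about the axis; L_before = L_after.
I_p = (11.5)(0.483)² = 2.683 kg·m².
Added inertia Σmr² = (0.125)(0.292)² + (0.267)(0.404)² = 0.05424 kg·m²; I_f = 2.683 + 0.05424 = 2.737 kg·m².
ω_f = I_p ω_i / I_f = (2.683)(4.13) / 2.737 = 4.048 rad/s.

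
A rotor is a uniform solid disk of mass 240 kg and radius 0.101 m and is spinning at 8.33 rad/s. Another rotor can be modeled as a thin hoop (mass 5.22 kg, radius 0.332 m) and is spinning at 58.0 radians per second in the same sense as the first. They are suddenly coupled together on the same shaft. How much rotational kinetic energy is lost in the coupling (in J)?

No external torque acts about the common axis, so total angular momentum is conserved.
Moments of inertia: I_A = ½(240)(0.101)² = 1.224 kg·m²; I_B = (5.22)(0.332)² = 0.5754 kg·m².
Taking A's sense as positive: L = (1.224)(8.33) + (0.5754)(58.0) = 43.57 kg·m²·rad/s.
Combined I = 1.224 + 0.5754 = 1.799 kg·m².
ω_f = L / I = 43.57 / 1.799 = 24.21 rad/s.
KE_i = ½ΣIω² = 1010 J; KE_f = ½(1.799)(24.21)² = 527.4 J.

ΔKE lost ≈ 483 J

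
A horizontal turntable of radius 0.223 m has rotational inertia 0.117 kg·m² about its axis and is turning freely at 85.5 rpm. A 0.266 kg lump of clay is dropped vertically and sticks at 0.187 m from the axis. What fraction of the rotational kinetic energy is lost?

fraction ≈ 0.0736

The added mass arrives with no angular momentum about the axis, and any external torque about the axis is negligible, so the system's angular momentum is conserved.
Added inertia Σmr² = (0.266)(0.187)² = 0.009302 kg·m²; I_f = 0.1170 + 0.009302 = 0.1263 kg·m².
ω_f = I_p ω_i / I_f = (0.1170)(85.5) / 0.1263 = 79.20 rpm.
KE_i = ½(0.1170)(8.954 rad/s)² = 4.690 J; KE_f = ½(0.1263)(8.294)² = 4.344 J.
Fraction lost = 0.07365.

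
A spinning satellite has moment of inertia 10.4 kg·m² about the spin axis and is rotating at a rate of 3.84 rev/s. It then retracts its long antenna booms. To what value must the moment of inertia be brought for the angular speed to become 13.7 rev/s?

Angular momentum about the spin axis is conserved since the torque about it is zero.
I₂ = I₁ω₁ / ω₂ = (10.4)(3.84) / (13.7) = 2.915 kg·m².

I₂ ≈ 2.92 kg·m²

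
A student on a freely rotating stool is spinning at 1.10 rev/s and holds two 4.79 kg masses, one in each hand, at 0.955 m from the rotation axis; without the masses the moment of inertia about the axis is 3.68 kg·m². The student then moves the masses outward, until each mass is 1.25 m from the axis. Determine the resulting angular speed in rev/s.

ω₂ ≈ 0.732 rev/s

With no external torque about the axis, L is conserved: I₁ω₁ = I₂ω₂.
I₁ = 3.68 + 2(4.79)(0.955)² = 12.42 kg·m²; I₂ = 3.68 + 2(4.79)(1.25)² = 18.65 kg·m².
ω₂ = I₁ω₁ / I₂ = (12.42)(1.10 rev/s) / (18.65) = 0.7324 rev/s.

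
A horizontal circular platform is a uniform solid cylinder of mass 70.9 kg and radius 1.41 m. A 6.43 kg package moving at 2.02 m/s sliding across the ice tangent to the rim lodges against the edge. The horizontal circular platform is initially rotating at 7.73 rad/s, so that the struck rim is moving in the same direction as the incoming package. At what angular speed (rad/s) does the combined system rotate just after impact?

|ω_f| ≈ 6.76 rad/s

The axle reaction passes through the central axle and exerts no torque about it; angular momentum about the central axle is conserved through the impact.
I_p = ½(70.9)(1.41)² = 70.48 kg·m². Taking the sense of the package's angular momentum as positive, L_{package} = m v R = (6.43)(2.02)(1.41) = 18.31 kg·m²/s.
L_i = +I_p ω_p + m v R = +(70.48)(7.73) + 18.31 = 563.1 kg·m²/s.
After sticking, I_f = I_p + m R² = 70.48 + (6.43)(1.41)² = 83.26 kg·m².
ω_f = L_i / I_f = 563.1 / 83.26 = 6.763 rad/s.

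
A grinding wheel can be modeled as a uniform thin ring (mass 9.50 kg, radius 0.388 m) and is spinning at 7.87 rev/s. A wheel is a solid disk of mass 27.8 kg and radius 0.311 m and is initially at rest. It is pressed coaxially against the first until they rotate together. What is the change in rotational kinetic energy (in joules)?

No external torque acts about the common axis, so total angular momentum is conserved.
Moments of inertia: I_A = (9.50)(0.388)² = 1.430 kg·m²; I_B = ½(27.8)(0.311)² = 1.344 kg·m².
Taking A's sense as positive: L = (1.430)(7.87) = 11.26 kg·m²·rev/s.
Combined I = 1.430 + 1.344 = 2.775 kg·m².
ω_f = L / I = 11.26 / 2.775 = 4.057 rev/s.
KE_i = ½ΣIω² = 1749 J; KE_f = ½(2.775)(25.49)² = 901.3 J.

ΔKE ≈ -847 J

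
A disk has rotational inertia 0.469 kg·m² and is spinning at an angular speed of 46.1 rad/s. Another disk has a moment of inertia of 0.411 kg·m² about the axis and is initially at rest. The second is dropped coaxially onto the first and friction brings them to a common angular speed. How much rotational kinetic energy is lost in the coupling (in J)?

ΔKE lost ≈ 233 J

No external torque acts about the common axis, so total angular momentum is conserved.
Taking A's sense as positive: L = (0.4690)(46.1) = 21.62 kg·m²·rad/s.
Combined I = 0.4690 + 0.4110 = 0.8800 kg·m².
ω_f = L / I = 21.62 / 0.8800 = 24.57 rad/s.
KE_i = ½ΣIω² = 498.4 J; KE_f = ½(0.8800)(24.57)² = 265.6 J.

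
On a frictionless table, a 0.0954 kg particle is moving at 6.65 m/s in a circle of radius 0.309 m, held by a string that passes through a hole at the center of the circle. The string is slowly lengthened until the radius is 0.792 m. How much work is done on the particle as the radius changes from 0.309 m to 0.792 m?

The only horizontal force on the mass is along the cord (radial), so it exerts no torque about the hole and angular momentum m v r is conserved.
v₂ = v₁ r₁ / r₂ = (6.65)(0.309) / (0.792) = 2.595 m/s.
W = ΔKE = ½m(v₂² − v₁²) = -1.788 J.

W ≈ -1.79 J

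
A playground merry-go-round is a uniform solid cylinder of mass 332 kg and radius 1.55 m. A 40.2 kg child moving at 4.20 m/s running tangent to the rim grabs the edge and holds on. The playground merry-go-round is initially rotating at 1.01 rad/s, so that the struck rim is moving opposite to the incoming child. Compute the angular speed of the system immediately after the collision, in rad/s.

The axle reaction passes through the axle and exerts no torque about it; angular momentum about the axle is conserved through the impact.
I_p = ½(332)(1.55)² = 398.8 kg·m². Taking the sense of the child's angular momentum as positive, L_{child} = m v R = (40.2)(4.20)(1.55) = 261.7 kg·m²/s.
L_i = −I_p ω_p + m v R = −(398.8)(1.01) + 261.7 = -141.1 kg·m²/s.
After sticking, I_f = I_p + m R² = 398.8 + (40.2)(1.55)² = 495.4 kg·m².
ω_f = L_i / I_f = -141.1 / 495.4 = -0.2848 rad/s.

|ω_f| ≈ 0.285 rad/s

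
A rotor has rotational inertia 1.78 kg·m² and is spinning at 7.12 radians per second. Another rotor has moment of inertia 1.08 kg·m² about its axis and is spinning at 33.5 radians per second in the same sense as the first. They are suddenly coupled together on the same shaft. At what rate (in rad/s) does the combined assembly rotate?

|ω_f| ≈ 17.1 rad/s

The coupling torques are internal; angular momentum about the shared axis is conserved.
Taking A's sense as positive: L = (1.780)(7.12) + (1.080)(33.5) = 48.85 kg·m²·rad/s.
Combined I = 1.780 + 1.080 = 2.860 kg·m².
ω_f = L / I = 48.85 / 2.860 = 17.08 rad/s.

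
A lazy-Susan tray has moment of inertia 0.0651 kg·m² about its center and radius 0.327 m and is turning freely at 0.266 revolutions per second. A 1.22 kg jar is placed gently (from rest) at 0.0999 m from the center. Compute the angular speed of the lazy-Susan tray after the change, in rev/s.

ω_f ≈ 0.224 rev/s

No external torque acts about the center; L_before = L_after.
Added inertia Σmr² = (1.22)(0.0999)² = 0.01218 kg·m²; I_f = 0.06510 + 0.01218 = 0.07728 kg·m².
ω_f = I_p ω_i / I_f = (0.06510)(0.266) / 0.07728 = 0.2241 rev/s.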